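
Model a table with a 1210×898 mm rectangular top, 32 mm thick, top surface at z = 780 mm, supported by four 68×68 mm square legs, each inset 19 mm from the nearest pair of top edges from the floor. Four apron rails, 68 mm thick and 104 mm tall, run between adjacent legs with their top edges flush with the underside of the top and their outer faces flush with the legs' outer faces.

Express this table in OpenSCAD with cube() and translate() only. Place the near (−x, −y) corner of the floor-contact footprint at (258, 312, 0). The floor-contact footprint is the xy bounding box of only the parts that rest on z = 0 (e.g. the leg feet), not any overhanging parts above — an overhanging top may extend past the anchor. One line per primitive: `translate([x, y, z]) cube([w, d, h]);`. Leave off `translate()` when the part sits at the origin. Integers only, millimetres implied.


translate([239, 293, 748]) cube([1210, 898, 32]);
translate([258, 312, 0]) cube([68, 68, 748]);
translate([1362, 312, 0]) cube([68, 68, 748]);
translate([258, 1104, 0]) cube([68, 68, 748]);
translate([1362, 1104, 0]) cube([68, 68, 748]);
translate([326, 312, 644]) cube([1036, 68, 104]);
translate([326, 1104, 644]) cube([1036, 68, 104]);
translate([258, 380, 644]) cube([68, 724, 104]);
translate([1362, 380, 644]) cube([68, 724, 104]);


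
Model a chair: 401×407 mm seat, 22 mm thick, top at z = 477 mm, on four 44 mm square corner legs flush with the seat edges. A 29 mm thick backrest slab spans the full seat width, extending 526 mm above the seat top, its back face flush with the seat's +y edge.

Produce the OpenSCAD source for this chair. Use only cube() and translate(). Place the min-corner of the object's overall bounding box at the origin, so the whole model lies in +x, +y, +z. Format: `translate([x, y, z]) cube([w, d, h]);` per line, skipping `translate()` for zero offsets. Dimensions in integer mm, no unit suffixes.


translate([0, 0, 455]) cube([401, 407, 22]);
cube([44, 44, 455]);
translate([357, 0, 0]) cube([44, 44, 455]);
translate([0, 363, 0]) cube([44, 44, 455]);
translate([357, 363, 0]) cube([44, 44, 455]);
translate([0, 378, 477]) cube([401, 29, 526]);


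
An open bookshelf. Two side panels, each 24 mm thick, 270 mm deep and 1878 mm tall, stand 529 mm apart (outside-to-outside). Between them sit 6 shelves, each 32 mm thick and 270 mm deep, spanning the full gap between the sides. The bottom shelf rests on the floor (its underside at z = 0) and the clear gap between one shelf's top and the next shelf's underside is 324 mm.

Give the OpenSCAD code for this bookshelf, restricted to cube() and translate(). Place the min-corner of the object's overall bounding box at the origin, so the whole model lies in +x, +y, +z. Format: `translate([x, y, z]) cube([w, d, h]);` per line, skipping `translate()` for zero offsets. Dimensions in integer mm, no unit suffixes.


cube([24, 270, 1878]);
translate([505, 0, 0]) cube([24, 270, 1878]);
translate([24, 0, 0]) cube([481, 270, 32]);
translate([24, 0, 356]) cube([481, 270, 32]);
translate([24, 0, 712]) cube([481, 270, 32]);
translate([24, 0, 1068]) cube([481, 270, 32]);
translate([24, 0, 1424]) cube([481, 270, 32]);
translate([24, 0, 1780]) cube([481, 270, 32]);


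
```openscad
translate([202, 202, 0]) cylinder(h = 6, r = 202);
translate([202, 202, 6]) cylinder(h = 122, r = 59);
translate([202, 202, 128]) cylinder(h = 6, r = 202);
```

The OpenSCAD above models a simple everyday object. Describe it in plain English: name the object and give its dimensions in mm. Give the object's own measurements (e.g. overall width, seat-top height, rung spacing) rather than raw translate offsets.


A spool: two coaxial disc flanges of radius 202 mm and thickness 6 mm, joined by a core cylinder of radius 59 mm and height 122 mm. The lower flange rests on z = 0 and the three cylinders share a vertical axis.


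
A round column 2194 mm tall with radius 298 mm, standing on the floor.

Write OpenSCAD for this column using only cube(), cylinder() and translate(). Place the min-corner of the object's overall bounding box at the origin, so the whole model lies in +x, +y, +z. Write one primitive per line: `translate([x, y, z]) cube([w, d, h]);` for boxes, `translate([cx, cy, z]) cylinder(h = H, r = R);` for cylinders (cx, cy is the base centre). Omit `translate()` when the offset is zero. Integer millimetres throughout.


translate([298, 298, 0]) cylinder(h = 2194, r = 298);


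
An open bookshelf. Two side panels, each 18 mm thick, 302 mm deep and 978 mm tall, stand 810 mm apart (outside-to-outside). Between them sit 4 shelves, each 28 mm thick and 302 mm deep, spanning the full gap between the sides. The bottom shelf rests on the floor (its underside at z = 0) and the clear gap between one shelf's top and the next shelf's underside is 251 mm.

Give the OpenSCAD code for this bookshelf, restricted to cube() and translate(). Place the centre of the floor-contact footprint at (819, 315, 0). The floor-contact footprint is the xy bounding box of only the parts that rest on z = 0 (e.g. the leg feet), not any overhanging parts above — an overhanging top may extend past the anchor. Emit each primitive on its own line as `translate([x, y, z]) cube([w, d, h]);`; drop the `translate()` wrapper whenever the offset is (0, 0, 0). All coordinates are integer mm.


translate([414, 164, 0]) cube([18, 302, 978]);
translate([1206, 164, 0]) cube([18, 302, 978]);
translate([432, 164, 0]) cube([774, 302, 28]);
translate([432, 164, 279]) cube([774, 302, 28]);
translate([432, 164, 558]) cube([774, 302, 28]);
translate([432, 164, 837]) cube([774, 302, 28]);


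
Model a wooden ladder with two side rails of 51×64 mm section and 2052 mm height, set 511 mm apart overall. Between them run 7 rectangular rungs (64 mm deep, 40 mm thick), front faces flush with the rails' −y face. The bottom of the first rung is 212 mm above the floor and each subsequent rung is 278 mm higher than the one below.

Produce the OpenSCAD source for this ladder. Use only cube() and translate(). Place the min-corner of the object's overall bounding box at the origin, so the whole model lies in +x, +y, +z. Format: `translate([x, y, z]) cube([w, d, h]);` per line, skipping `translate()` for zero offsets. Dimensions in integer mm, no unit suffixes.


// rung span = 511 - 2*51 = 409
// rung[k] z = 212 + k*278
cube([51, 64, 2052]);
translate([460, 0, 0]) cube([51, 64, 2052]);
translate([51, 0, 212]) cube([409, 64, 40]);
translate([51, 0, 490]) cube([409, 64, 40]);
translate([51, 0, 768]) cube([409, 64, 40]);
translate([51, 0, 1046]) cube([409, 64, 40]);
translate([51, 0, 1324]) cube([409, 64, 40]);
translate([51, 0, 1602]) cube([409, 64, 40]);
translate([51, 0, 1880]) cube([409, 64, 40]);


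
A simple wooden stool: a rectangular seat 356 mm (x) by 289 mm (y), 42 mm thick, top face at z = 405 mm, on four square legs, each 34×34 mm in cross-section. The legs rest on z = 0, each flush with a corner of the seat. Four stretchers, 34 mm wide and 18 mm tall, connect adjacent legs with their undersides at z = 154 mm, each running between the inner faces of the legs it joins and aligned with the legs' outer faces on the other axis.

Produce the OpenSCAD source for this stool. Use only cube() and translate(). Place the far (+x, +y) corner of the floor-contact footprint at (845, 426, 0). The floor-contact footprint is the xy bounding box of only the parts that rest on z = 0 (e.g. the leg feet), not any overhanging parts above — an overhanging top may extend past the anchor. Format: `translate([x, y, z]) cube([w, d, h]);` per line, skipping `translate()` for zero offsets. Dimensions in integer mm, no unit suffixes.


translate([489, 137, 363]) cube([356, 289, 42]);
translate([489, 137, 0]) cube([34, 34, 363]);
translate([811, 137, 0]) cube([34, 34, 363]);
translate([489, 392, 0]) cube([34, 34, 363]);
translate([811, 392, 0]) cube([34, 34, 363]);
translate([523, 137, 154]) cube([288, 34, 18]);
translate([523, 392, 154]) cube([288, 34, 18]);
translate([489, 171, 154]) cube([34, 221, 18]);
translate([811, 171, 154]) cube([34, 221, 18]);


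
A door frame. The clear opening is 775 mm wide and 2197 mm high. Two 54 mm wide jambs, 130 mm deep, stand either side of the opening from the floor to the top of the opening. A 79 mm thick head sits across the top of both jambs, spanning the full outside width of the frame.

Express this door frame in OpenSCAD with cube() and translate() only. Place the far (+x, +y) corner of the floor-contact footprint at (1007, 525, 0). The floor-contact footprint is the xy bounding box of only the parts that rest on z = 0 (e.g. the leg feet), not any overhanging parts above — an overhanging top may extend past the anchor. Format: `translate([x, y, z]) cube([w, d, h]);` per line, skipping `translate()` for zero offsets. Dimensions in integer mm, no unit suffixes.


translate([124, 395, 0]) cube([54, 130, 2197]);
translate([953, 395, 0]) cube([54, 130, 2197]);
translate([124, 395, 2197]) cube([883, 130, 79]);


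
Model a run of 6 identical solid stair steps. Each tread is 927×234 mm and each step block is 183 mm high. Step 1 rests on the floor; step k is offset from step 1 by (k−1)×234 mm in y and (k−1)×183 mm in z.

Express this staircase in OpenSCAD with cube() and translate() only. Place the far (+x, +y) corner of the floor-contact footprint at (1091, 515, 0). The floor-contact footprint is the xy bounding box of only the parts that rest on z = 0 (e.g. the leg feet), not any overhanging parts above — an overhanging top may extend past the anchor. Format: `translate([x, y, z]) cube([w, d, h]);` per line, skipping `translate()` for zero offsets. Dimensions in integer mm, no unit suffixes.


translate([164, 281, 0]) cube([927, 234, 183]);
translate([164, 515, 183]) cube([927, 234, 183]);
translate([164, 749, 366]) cube([927, 234, 183]);
translate([164, 983, 549]) cube([927, 234, 183]);
translate([164, 1217, 732]) cube([927, 234, 183]);
translate([164, 1451, 915]) cube([927, 234, 183]);


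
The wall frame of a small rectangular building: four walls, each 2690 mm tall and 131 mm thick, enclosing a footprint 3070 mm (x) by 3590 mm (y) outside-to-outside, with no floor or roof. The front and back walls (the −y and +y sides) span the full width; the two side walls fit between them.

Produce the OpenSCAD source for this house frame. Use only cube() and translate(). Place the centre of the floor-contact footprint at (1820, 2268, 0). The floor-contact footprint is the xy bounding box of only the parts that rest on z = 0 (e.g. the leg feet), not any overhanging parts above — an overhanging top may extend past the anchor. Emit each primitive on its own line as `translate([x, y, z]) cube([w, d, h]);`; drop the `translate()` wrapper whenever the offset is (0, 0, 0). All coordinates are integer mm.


translate([285, 473, 0]) cube([3070, 131, 2690]);
translate([285, 3932, 0]) cube([3070, 131, 2690]);
translate([285, 604, 0]) cube([131, 3328, 2690]);
translate([3224, 604, 0]) cube([131, 3328, 2690]);


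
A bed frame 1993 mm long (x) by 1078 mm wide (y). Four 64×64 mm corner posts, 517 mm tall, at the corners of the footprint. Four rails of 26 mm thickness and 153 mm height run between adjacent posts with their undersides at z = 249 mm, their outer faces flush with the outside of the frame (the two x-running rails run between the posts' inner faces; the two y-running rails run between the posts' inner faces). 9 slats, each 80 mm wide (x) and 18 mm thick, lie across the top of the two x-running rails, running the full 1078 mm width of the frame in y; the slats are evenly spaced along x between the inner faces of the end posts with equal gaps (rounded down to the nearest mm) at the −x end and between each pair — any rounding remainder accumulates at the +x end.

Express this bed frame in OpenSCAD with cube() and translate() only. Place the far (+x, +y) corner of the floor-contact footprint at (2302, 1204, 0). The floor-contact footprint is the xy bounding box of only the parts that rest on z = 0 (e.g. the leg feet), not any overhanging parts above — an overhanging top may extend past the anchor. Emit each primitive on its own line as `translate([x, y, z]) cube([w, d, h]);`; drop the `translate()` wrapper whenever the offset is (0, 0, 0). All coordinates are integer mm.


translate([309, 126, 0]) cube([64, 64, 517]);
translate([309, 1140, 0]) cube([64, 64, 517]);
translate([2238, 126, 0]) cube([64, 64, 517]);
translate([2238, 1140, 0]) cube([64, 64, 517]);
translate([373, 126, 249]) cube([1865, 26, 153]);
translate([373, 1178, 249]) cube([1865, 26, 153]);
translate([309, 190, 249]) cube([26, 950, 153]);
translate([2276, 190, 249]) cube([26, 950, 153]);
translate([487, 126, 402]) cube([80, 1078, 18]);
translate([681, 126, 402]) cube([80, 1078, 18]);
translate([875, 126, 402]) cube([80, 1078, 18]);
translate([1069, 126, 402]) cube([80, 1078, 18]);
translate([1263, 126, 402]) cube([80, 1078, 18]);
translate([1457, 126, 402]) cube([80, 1078, 18]);
translate([1651, 126, 402]) cube([80, 1078, 18]);
translate([1845, 126, 402]) cube([80, 1078, 18]);
translate([2039, 126, 402]) cube([80, 1078, 18]);


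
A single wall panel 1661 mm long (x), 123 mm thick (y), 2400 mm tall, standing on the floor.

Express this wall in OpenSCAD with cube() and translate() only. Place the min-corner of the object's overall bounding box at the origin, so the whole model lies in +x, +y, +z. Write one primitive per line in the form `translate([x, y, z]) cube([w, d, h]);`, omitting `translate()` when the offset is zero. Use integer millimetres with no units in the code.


cube([1661, 123, 2400]);


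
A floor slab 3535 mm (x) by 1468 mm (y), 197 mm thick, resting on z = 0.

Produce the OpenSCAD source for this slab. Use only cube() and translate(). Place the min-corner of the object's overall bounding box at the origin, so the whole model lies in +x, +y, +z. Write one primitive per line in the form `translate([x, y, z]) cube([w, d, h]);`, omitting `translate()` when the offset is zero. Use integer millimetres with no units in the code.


cube([3535, 1468, 197]);


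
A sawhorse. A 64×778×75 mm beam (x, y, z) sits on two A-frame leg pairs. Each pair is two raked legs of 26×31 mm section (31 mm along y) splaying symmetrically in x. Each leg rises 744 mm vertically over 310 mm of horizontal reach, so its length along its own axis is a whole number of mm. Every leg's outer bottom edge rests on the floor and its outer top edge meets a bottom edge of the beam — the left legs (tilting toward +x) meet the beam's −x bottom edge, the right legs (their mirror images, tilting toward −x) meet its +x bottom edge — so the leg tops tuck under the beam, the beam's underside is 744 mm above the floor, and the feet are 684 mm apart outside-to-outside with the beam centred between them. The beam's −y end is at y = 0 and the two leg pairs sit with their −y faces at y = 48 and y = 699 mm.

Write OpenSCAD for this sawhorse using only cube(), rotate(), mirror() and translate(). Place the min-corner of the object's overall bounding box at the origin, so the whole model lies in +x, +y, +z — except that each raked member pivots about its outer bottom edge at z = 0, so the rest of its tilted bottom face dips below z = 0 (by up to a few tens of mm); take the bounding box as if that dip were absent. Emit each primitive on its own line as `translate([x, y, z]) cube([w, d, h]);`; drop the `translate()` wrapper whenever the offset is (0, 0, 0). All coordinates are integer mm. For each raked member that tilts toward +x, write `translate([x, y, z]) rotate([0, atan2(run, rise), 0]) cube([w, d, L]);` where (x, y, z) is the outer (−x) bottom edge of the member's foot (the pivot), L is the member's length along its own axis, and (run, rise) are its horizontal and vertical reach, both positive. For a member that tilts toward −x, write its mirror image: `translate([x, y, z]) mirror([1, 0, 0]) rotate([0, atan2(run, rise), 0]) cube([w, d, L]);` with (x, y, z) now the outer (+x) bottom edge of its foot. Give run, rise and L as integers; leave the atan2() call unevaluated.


// leg length = √(310² + 744²) = 806
// right-leg outer foot x = 2·310 + 64 = 684
// beam min-corner = (310, 0, 744)
translate([310, 0, 744]) cube([64, 778, 75]);
translate([0, 48, 0]) rotate([0, atan2(310, 744), 0]) cube([26, 31, 806]);
translate([684, 48, 0]) mirror([1, 0, 0]) rotate([0, atan2(310, 744), 0]) cube([26, 31, 806]);
translate([0, 699, 0]) rotate([0, atan2(310, 744), 0]) cube([26, 31, 806]);
translate([684, 699, 0]) mirror([1, 0, 0]) rotate([0, atan2(310, 744), 0]) cube([26, 31, 806]);


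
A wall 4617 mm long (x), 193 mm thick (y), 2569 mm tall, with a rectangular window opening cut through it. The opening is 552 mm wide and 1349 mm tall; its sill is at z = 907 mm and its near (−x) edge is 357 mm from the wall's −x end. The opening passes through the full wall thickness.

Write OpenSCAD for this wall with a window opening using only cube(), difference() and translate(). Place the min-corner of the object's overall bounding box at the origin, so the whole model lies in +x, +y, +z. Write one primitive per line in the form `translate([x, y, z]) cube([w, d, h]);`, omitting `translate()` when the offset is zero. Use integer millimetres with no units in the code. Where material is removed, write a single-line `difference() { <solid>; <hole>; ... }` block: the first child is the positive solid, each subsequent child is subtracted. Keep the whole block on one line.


difference() { cube([4617, 193, 2569]); translate([357, 0, 907]) cube([552, 193, 1349]); }


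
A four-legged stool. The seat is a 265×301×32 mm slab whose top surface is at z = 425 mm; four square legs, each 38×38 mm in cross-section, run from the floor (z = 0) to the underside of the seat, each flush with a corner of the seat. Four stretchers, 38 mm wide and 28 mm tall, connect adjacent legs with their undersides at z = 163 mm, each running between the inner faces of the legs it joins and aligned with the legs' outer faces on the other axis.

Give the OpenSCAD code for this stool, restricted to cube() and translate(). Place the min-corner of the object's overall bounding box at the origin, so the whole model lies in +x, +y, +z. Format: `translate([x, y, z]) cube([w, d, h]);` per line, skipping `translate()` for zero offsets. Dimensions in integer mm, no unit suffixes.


// leg_h = 425 - 32 = 393
// stretcher span = 265 - 2*38 = 189
translate([0, 0, 393]) cube([265, 301, 32]);
cube([38, 38, 393]);
translate([227, 0, 0]) cube([38, 38, 393]);
translate([0, 263, 0]) cube([38, 38, 393]);
translate([227, 263, 0]) cube([38, 38, 393]);
translate([38, 0, 163]) cube([189, 38, 28]);
translate([38, 263, 163]) cube([189, 38, 28]);
translate([0, 38, 163]) cube([38, 225, 28]);
translate([227, 38, 163]) cube([38, 225, 28]);


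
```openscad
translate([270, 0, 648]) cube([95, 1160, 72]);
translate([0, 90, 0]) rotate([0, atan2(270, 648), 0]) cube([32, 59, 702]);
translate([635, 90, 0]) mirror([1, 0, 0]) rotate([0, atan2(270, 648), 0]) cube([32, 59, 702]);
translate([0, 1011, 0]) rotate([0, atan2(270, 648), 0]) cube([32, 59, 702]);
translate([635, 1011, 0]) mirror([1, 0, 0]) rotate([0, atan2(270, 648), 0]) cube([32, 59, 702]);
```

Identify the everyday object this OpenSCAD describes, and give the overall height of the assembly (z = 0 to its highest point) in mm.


A sawhorse. The overall height is 720 mm.

A beam across two mirrored pairs of raked legs — a sawhorse. The beam's underside is at z = 648 (matching the legs' vertical rise in atan2(270, 648)) and the beam is 72 mm tall, so its top is at 648 + 72 = 720 mm. The raked legs top out at the beam's underside, so that is the highest point.


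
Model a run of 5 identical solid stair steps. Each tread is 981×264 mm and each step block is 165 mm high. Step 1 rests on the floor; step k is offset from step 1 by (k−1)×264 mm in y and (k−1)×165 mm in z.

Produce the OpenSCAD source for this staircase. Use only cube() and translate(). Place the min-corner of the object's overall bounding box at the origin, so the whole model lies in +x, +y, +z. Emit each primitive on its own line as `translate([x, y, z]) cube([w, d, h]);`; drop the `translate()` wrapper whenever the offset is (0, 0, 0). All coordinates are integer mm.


cube([981, 264, 165]);
translate([0, 264, 165]) cube([981, 264, 165]);
translate([0, 528, 330]) cube([981, 264, 165]);
translate([0, 792, 495]) cube([981, 264, 165]);
translate([0, 1056, 660]) cube([981, 264, 165]);


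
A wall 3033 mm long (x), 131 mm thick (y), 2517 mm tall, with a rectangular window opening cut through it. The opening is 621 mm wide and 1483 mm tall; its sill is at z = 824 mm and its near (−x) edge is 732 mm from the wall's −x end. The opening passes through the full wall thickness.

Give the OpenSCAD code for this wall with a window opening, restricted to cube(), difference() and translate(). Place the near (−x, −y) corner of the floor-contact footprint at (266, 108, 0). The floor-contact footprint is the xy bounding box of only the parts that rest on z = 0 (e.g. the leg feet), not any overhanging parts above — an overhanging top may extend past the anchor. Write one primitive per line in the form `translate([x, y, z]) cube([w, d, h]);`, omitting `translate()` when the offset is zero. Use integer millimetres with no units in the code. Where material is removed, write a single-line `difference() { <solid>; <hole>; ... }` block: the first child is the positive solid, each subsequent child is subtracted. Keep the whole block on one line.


difference() { translate([266, 108, 0]) cube([3033, 131, 2517]); translate([998, 108, 824]) cube([621, 131, 1483]); }


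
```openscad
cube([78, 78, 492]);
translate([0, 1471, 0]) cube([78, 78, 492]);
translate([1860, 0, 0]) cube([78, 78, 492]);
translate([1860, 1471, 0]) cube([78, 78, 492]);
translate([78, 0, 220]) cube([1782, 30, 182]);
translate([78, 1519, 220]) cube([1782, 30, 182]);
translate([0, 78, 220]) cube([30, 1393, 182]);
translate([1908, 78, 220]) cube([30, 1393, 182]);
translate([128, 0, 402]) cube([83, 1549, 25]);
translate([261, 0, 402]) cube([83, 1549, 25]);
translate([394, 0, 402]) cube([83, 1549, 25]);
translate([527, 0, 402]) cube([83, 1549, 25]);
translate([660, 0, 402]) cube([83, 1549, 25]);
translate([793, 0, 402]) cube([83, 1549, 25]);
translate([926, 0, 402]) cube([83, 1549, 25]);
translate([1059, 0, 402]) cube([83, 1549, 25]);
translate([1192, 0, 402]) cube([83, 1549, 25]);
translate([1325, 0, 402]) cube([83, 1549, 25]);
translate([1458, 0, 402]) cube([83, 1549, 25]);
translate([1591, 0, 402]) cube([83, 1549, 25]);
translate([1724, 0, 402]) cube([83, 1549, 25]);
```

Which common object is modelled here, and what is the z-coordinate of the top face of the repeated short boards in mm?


A bed frame. The slat-top height is 427 mm.

Four posts, four rails, and a row of slats — a bed frame. Slats sit on the rails at z = 220 + 182 = 402; with slat thickness 25, the top is 427 mm.


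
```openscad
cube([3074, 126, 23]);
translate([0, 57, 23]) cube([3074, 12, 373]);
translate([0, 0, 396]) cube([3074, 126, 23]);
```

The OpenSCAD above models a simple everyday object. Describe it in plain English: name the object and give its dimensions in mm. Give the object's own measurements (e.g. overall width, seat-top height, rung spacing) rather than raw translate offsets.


An I-beam lying along x, 3074 mm long. Overall section height 419 mm. Two flanges 126 mm wide (y) and 23 mm thick, one on the floor and one at the top; a web 12 mm thick runs between them, centred on the flange width.


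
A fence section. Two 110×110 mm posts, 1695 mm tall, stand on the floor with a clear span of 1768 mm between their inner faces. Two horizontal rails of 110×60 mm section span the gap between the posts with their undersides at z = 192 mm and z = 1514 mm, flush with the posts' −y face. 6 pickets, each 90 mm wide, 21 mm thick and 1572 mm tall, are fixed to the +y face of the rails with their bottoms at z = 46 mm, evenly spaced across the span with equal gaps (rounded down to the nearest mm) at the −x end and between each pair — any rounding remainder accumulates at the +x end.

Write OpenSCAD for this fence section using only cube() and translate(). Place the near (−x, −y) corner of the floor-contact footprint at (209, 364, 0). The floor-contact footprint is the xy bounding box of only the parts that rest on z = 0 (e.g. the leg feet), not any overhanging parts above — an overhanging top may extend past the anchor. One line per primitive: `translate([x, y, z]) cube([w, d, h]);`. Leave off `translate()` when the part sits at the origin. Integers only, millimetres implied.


translate([209, 364, 0]) cube([110, 110, 1695]);
translate([2087, 364, 0]) cube([110, 110, 1695]);
translate([319, 364, 192]) cube([1768, 110, 60]);
translate([319, 364, 1514]) cube([1768, 110, 60]);
translate([494, 474, 46]) cube([90, 21, 1572]);
translate([759, 474, 46]) cube([90, 21, 1572]);
translate([1024, 474, 46]) cube([90, 21, 1572]);
translate([1289, 474, 46]) cube([90, 21, 1572]);
translate([1554, 474, 46]) cube([90, 21, 1572]);
translate([1819, 474, 46]) cube([90, 21, 1572]);


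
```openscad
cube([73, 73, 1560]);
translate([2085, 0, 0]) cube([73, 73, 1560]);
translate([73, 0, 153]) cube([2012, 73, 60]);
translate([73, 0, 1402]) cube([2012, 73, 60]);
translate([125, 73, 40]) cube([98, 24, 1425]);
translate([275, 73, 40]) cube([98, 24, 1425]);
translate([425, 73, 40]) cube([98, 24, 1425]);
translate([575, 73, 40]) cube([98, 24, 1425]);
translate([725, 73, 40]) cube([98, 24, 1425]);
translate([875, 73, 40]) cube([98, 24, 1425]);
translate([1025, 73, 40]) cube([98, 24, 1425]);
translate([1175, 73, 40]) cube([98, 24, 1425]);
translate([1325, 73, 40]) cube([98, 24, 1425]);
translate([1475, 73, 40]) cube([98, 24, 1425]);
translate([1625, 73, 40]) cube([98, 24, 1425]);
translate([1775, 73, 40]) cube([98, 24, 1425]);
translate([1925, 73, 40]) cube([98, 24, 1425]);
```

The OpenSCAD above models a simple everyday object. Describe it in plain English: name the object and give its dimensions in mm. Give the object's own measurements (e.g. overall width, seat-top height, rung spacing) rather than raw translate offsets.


A fence section. Two 73×73 mm posts, 1560 mm tall, stand on the floor with a clear span of 2012 mm between their inner faces. Two horizontal rails of 73×60 mm section span the gap between the posts with their undersides at z = 153 mm and z = 1402 mm, flush with the posts' −y face. 13 pickets, each 98 mm wide, 24 mm thick and 1425 mm tall, are fixed to the +y face of the rails with their bottoms at z = 40 mm, spaced across the span with a 52 mm gap after the −x post and between neighbouring pickets, with 62 mm left before the +x post.


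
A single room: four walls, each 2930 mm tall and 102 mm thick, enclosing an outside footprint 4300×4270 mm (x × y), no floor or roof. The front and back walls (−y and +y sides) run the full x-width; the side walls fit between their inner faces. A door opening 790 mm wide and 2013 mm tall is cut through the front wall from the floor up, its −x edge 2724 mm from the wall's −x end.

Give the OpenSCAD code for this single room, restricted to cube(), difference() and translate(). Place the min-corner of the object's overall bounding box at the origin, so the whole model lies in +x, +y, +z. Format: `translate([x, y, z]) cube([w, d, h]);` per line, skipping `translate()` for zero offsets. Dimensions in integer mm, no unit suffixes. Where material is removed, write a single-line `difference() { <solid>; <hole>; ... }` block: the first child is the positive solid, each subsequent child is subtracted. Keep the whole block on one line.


difference() { cube([4300, 102, 2930]); translate([2724, 0, 0]) cube([790, 102, 2013]); }
translate([0, 4168, 0]) cube([4300, 102, 2930]);
translate([0, 102, 0]) cube([102, 4066, 2930]);
translate([4198, 102, 0]) cube([102, 4066, 2930]);


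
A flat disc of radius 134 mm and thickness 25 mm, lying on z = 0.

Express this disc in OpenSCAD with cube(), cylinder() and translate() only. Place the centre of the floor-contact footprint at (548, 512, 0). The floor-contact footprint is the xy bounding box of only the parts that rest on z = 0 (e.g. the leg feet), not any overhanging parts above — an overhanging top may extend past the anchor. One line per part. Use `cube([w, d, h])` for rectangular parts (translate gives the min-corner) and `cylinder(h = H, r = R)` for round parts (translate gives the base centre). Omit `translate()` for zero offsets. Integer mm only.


translate([548, 512, 0]) cylinder(h = 25, r = 134);


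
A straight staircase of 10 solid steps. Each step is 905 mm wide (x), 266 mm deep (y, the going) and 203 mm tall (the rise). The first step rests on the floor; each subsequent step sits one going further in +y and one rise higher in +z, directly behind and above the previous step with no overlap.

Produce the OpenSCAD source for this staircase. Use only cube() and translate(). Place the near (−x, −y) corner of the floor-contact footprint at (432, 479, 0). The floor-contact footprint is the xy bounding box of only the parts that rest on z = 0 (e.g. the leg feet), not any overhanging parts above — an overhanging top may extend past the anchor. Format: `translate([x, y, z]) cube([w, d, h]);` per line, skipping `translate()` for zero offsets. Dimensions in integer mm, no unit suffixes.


translate([432, 479, 0]) cube([905, 266, 203]);
translate([432, 745, 203]) cube([905, 266, 203]);
translate([432, 1011, 406]) cube([905, 266, 203]);
translate([432, 1277, 609]) cube([905, 266, 203]);
translate([432, 1543, 812]) cube([905, 266, 203]);
translate([432, 1809, 1015]) cube([905, 266, 203]);
translate([432, 2075, 1218]) cube([905, 266, 203]);
translate([432, 2341, 1421]) cube([905, 266, 203]);
translate([432, 2607, 1624]) cube([905, 266, 203]);
translate([432, 2873, 1827]) cube([905, 266, 203]);


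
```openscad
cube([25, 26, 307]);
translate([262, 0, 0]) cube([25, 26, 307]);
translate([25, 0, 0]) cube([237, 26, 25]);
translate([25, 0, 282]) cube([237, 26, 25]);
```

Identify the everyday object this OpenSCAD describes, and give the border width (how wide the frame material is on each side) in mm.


A picture frame. The border width is 25 mm.

Four thin pieces enclosing a rectangular opening — a picture frame. The two full-height stiles are 307 mm tall; the top rail sits at z = 282 and is 25 mm tall, so the border above the opening is 307 − 282 = 25 mm, matching the stile x-width.


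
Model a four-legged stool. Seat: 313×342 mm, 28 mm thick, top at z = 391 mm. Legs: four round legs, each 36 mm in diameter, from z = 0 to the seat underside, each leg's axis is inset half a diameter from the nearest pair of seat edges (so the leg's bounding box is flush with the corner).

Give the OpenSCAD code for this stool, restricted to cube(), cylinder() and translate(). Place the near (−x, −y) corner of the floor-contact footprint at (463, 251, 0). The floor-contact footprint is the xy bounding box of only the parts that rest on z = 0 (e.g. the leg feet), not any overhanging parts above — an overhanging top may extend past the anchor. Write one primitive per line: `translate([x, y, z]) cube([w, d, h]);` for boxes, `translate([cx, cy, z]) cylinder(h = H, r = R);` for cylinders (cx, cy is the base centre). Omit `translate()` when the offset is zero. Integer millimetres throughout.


// leg_h = 391 - 28 = 363
translate([463, 251, 363]) cube([313, 342, 28]);
translate([481, 269, 0]) cylinder(h = 363, r = 18);
translate([758, 269, 0]) cylinder(h = 363, r = 18);
translate([481, 575, 0]) cylinder(h = 363, r = 18);
translate([758, 575, 0]) cylinder(h = 363, r = 18);


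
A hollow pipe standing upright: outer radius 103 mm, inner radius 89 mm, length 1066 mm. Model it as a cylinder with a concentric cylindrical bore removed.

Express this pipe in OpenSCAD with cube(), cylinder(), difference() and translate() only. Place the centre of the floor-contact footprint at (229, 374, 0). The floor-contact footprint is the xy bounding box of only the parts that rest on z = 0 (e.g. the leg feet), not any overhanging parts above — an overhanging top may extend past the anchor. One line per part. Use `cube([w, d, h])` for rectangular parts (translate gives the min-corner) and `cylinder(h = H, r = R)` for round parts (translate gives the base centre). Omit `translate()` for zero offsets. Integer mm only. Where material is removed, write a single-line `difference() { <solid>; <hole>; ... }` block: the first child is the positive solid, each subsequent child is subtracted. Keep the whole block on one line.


difference() { translate([229, 374, 0]) cylinder(h = 1066, r = 103); translate([229, 374, 0]) cylinder(h = 1066, r = 89); }


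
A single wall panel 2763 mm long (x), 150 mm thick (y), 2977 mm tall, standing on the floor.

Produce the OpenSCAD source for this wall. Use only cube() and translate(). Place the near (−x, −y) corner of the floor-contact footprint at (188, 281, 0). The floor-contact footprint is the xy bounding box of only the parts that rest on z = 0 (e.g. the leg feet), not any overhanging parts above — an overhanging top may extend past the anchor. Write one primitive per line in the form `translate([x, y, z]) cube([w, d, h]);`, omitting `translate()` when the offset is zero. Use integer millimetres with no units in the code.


translate([188, 281, 0]) cube([2763, 150, 2977]);


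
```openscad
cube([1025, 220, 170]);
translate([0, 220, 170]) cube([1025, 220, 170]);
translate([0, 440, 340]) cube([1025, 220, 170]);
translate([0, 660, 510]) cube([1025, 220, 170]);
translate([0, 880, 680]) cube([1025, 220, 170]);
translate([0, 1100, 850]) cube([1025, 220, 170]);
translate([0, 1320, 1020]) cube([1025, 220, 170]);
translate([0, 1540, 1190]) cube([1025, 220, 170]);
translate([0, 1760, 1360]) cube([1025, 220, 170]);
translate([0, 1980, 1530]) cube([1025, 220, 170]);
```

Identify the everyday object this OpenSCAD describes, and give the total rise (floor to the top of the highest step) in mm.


A staircase. The total rise is 1700 mm.

10 identical blocks, each offset up and back from the previous — a staircase. Each step is 170 mm tall and there are 10 of them, so the total rise is 10 × 170 = 1700 mm.


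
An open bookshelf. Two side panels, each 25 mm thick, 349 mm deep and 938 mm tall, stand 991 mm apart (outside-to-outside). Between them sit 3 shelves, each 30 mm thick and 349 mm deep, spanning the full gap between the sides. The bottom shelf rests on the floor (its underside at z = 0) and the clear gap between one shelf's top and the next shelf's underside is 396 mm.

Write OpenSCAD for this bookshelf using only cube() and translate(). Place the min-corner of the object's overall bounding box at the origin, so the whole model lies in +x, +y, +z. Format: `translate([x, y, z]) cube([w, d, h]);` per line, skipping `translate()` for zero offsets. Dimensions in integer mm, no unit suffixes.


cube([25, 349, 938]);
translate([966, 0, 0]) cube([25, 349, 938]);
translate([25, 0, 0]) cube([941, 349, 30]);
translate([25, 0, 426]) cube([941, 349, 30]);
translate([25, 0, 852]) cube([941, 349, 30]);


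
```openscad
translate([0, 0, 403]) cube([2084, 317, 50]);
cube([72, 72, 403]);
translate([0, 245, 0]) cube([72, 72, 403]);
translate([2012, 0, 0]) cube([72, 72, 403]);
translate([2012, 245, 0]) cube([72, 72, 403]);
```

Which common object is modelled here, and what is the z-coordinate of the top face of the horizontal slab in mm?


A bench. The seat-top height is 453 mm.

A long slab on four corner posts — a bench. The slab sits at z = 403 with thickness 50, so the top is 403 + 50 = 453 mm.


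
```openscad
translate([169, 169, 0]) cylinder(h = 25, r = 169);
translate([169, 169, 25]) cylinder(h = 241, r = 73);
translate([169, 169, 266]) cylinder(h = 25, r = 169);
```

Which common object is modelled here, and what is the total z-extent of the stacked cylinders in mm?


A spool. The overall height is 291 mm.

Three coaxial cylinders, large–small–large — a spool. Two 25 mm flanges and a 241 mm core give 25 + 241 + 25 = 291 mm.


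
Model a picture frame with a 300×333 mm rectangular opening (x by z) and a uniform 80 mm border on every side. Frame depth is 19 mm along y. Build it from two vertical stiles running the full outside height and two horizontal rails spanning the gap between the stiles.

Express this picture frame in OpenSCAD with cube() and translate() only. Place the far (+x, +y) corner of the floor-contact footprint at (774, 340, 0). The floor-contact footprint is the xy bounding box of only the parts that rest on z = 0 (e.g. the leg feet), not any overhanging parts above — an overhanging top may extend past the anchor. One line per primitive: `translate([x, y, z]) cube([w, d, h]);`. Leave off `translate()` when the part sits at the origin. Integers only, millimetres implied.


translate([314, 321, 0]) cube([80, 19, 493]);
translate([694, 321, 0]) cube([80, 19, 493]);
translate([394, 321, 0]) cube([300, 19, 80]);
translate([394, 321, 413]) cube([300, 19, 80]);


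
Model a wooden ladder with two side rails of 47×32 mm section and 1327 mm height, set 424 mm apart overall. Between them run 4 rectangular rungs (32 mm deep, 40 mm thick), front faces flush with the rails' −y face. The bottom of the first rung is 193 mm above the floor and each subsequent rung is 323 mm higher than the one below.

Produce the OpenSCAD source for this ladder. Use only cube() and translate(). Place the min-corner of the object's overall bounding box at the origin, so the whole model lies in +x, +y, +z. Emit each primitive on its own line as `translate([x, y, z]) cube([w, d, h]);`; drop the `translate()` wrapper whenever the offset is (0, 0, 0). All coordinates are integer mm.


cube([47, 32, 1327]);
translate([377, 0, 0]) cube([47, 32, 1327]);
translate([47, 0, 193]) cube([330, 32, 40]);
translate([47, 0, 516]) cube([330, 32, 40]);
translate([47, 0, 839]) cube([330, 32, 40]);
translate([47, 0, 1162]) cube([330, 32, 40]);


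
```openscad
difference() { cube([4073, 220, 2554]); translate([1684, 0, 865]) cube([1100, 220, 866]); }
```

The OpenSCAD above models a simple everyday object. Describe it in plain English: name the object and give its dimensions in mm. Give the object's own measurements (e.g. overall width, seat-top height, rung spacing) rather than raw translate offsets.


A wall 4073 mm long (x), 220 mm thick (y), 2554 mm tall, with a rectangular window opening cut through it. The opening is 1100 mm wide and 866 mm tall; its sill is at z = 865 mm and its near (−x) edge is 1684 mm from the wall's −x end. The opening passes through the full wall thickness.


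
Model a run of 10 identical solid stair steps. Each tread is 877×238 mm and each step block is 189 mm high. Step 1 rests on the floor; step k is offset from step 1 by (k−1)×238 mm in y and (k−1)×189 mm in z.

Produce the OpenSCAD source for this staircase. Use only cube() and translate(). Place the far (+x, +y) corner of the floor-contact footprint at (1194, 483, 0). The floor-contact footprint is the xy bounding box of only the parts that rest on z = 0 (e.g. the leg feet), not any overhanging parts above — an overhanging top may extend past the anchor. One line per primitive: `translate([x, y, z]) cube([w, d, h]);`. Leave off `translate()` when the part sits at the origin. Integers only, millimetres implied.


translate([317, 245, 0]) cube([877, 238, 189]);
translate([317, 483, 189]) cube([877, 238, 189]);
translate([317, 721, 378]) cube([877, 238, 189]);
translate([317, 959, 567]) cube([877, 238, 189]);
translate([317, 1197, 756]) cube([877, 238, 189]);
translate([317, 1435, 945]) cube([877, 238, 189]);
translate([317, 1673, 1134]) cube([877, 238, 189]);
translate([317, 1911, 1323]) cube([877, 238, 189]);
translate([317, 2149, 1512]) cube([877, 238, 189]);
translate([317, 2387, 1701]) cube([877, 238, 189]);


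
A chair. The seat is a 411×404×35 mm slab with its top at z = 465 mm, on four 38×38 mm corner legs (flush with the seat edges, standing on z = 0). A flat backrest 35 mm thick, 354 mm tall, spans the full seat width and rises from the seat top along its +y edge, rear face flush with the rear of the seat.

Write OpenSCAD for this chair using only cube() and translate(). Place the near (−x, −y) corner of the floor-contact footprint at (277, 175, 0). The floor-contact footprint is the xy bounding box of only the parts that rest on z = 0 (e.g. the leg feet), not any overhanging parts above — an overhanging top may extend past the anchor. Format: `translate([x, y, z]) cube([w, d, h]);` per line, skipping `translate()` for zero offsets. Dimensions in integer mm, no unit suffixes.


translate([277, 175, 430]) cube([411, 404, 35]);
translate([277, 175, 0]) cube([38, 38, 430]);
translate([650, 175, 0]) cube([38, 38, 430]);
translate([277, 541, 0]) cube([38, 38, 430]);
translate([650, 541, 0]) cube([38, 38, 430]);
translate([277, 544, 465]) cube([411, 35, 354]);
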